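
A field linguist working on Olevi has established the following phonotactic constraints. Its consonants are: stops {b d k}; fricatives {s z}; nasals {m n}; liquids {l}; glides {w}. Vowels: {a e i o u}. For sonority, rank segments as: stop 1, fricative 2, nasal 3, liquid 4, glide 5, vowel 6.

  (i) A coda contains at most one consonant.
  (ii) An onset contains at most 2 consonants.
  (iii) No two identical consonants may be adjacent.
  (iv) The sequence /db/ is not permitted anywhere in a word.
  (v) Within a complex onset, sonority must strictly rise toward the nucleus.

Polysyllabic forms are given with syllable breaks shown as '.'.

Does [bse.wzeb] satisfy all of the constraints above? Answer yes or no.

no

[bse.wzeb] — violates constraint (v): syllable 2 onset /wz/: /w/ (glide, 5) → /z/ (fricative, 2) does not rise → ill-formed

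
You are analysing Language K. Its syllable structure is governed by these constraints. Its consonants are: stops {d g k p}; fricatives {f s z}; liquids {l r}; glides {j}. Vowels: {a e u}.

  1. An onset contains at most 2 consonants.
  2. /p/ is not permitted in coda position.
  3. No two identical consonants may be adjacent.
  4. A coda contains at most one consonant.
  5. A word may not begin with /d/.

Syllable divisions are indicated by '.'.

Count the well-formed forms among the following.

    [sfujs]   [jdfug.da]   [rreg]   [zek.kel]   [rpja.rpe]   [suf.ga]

1

[sfujs] — violates constraint 4: syllable 1 coda /js/ has 2 consonants (> 1) → ill-formed
[jdfug.da] — violates constraint 1: syllable 1 onset /jdf/ has 3 consonants (> 2) → ill-formed
[rreg] — violates constraint 3: adjacent identical consonants /rr/ → ill-formed
[zek.kel] — violates constraint 3: adjacent identical consonants /kk/ → ill-formed
[rpja.rpe] — violates constraint 1: syllable 1 onset /rpj/ has 3 consonants (> 2) → ill-formed
[suf.ga] — σ1 onset /s/, coda /f/ ok; σ2 onset /g/, coda /∅/ ok → well-formed
Well-formed: [suf.ga] → 1.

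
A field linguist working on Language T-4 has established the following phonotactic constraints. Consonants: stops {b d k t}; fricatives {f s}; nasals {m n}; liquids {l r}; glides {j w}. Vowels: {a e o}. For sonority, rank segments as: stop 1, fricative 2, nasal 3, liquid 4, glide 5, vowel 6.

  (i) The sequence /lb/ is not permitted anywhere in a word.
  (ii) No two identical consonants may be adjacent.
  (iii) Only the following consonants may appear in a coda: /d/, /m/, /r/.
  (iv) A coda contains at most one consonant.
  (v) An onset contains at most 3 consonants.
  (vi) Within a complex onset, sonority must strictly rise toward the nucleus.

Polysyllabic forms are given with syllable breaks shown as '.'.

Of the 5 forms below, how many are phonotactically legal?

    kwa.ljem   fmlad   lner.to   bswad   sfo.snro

3

kwa.ljem — σ1 onset /kw/ (1→5 rises), coda /∅/ ok; σ2 onset /lj/ (4→5 rises), coda /m/ ok → phonotactically legal
fmlad — σ1 onset /fml/ (2→3→4 rises), coda /d/ ok → phonotactically legal
lner.to — violates constraint (vi): syllable 1 onset /ln/: /l/ (liquid, 4) → /n/ (nasal, 3) does not rise → phonotactically illegal
bswad — σ1 onset /bsw/ (1→2→5 rises), coda /d/ ok → phonotactically legal
sfo.snro — violates constraint (vi): syllable 1 onset /sf/: /s/ (fricative, 2) → /f/ (fricative, 2) does not rise → phonotactically illegal
Phonotactically legal: kwa.ljem, fmlad, bswad → 3.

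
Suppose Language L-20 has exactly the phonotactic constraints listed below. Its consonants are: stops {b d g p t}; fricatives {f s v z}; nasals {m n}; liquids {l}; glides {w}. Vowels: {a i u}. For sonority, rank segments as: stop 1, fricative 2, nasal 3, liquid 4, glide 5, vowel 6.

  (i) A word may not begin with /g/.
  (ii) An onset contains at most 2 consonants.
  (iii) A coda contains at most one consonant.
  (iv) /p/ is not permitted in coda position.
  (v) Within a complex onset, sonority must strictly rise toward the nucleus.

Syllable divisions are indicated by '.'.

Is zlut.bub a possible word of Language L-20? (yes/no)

zlut.bub — σ1 onset /zl/ (2→4 rises), coda /t/ ok; σ2 onset /b/, coda /b/ ok → phonotactically legal

yes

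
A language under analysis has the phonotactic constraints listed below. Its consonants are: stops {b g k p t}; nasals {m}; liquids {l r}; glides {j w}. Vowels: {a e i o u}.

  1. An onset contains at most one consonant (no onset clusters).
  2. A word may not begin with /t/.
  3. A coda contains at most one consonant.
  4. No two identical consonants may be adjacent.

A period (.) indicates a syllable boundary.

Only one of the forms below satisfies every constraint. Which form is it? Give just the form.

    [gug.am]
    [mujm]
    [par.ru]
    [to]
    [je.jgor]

[gug.am]

[gug.am] — σ1 onset /g/, coda /g/ ok; σ2 onset /∅/, coda /m/ ok → permitted
[mujm] — violates constraint 3: syllable 1 coda /jm/ has 2 consonants (> 1) → not permitted
[par.ru] — violates constraint 4: adjacent identical consonants /rr/ → not permitted
[to] — violates constraint 2: word begins with /t/ → not permitted
[je.jgor] — violates constraint 1: syllable 2 onset /jg/ has 2 consonants (> 1) → not permitted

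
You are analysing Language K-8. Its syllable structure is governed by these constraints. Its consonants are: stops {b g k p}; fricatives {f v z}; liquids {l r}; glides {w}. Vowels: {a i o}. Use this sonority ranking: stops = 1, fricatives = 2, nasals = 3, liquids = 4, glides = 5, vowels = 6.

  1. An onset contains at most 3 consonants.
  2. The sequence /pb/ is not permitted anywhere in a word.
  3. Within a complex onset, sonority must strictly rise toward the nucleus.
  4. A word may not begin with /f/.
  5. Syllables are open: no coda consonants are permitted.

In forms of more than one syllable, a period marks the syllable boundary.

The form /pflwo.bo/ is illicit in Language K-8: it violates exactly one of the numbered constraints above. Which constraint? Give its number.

/pflwo.bo/: syllable 1 onset /pflw/ has 4 consonants (> 3).
This is a violation of constraint 1: "An onset contains at most 3 consonants."
The remaining constraints (2, 3, 4, 5) are satisfied.

1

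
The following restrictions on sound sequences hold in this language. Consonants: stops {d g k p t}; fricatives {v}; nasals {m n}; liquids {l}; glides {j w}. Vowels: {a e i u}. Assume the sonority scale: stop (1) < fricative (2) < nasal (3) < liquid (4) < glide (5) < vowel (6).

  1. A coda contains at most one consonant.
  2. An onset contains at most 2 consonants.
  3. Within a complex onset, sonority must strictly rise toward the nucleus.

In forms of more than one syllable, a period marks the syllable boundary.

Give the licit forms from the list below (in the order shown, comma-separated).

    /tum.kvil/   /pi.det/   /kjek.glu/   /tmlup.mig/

/tum.kvil/, /pi.det/, /kjek.glu/

/tum.kvil/ — σ1 onset /t/, coda /m/ ok; σ2 onset /kv/ (1→2 rises), coda /l/ ok → licit
/pi.det/ — σ1 onset /p/, coda /∅/ ok; σ2 onset /d/, coda /t/ ok → licit
/kjek.glu/ — σ1 onset /kj/ (1→5 rises), coda /k/ ok; σ2 onset /gl/ (1→4 rises), coda /∅/ ok → licit
/tmlup.mig/ — violates constraint 2: syllable 1 onset /tml/ has 3 consonants (> 2) → illicit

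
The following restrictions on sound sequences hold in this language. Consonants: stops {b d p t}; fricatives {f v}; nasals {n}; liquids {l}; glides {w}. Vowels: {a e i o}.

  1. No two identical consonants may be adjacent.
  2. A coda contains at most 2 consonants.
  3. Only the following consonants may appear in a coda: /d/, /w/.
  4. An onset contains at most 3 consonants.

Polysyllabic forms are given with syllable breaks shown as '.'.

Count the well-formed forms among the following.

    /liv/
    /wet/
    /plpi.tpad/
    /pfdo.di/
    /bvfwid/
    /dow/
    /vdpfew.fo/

3

/liv/ — violates constraint 3: syllable 1 coda contains /v/, which is not a licensed coda consonant → ill-formed
/wet/ — violates constraint 3: syllable 1 coda contains /t/, which is not a licensed coda consonant → ill-formed
/plpi.tpad/ — σ1 onset /plp/ (3C), coda /∅/ ok; σ2 onset /tp/ (2C), coda /d/ ok → well-formed
/pfdo.di/ — σ1 onset /pfd/ (3C), coda /∅/ ok; σ2 onset /d/, coda /∅/ ok → well-formed
/bvfwid/ — violates constraint 4: syllable 1 onset /bvfw/ has 4 consonants (> 3) → ill-formed
/dow/ — σ1 onset /d/, coda /w/ ok → well-formed
/vdpfew.fo/ — violates constraint 4: syllable 1 onset /vdpf/ has 4 consonants (> 3) → ill-formed
Well-formed: /plpi.tpad/, /pfdo.di/, /dow/ → 3.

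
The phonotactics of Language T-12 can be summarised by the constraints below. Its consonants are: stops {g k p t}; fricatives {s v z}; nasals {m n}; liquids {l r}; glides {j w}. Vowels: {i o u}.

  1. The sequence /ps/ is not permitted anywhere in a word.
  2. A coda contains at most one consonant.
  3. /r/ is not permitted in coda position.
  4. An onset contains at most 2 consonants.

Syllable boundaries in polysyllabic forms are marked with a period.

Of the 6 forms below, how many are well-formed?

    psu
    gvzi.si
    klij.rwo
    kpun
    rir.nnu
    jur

psu — violates constraint 1: contains banned sequence /ps/ → ill-formed
gvzi.si — violates constraint 4: syllable 1 onset /gvz/ has 3 consonants (> 2) → ill-formed
klij.rwo — σ1 onset /kl/ (2C), coda /j/ ok; σ2 onset /rw/ (2C), coda /∅/ ok → well-formed
kpun — σ1 onset /kp/ (2C), coda /n/ ok → well-formed
rir.nnu — violates constraint 3: syllable 1 coda contains /r/ → ill-formed
jur — violates constraint 3: syllable 1 coda contains /r/ → ill-formed
Well-formed: klij.rwo, kpun → 2.

2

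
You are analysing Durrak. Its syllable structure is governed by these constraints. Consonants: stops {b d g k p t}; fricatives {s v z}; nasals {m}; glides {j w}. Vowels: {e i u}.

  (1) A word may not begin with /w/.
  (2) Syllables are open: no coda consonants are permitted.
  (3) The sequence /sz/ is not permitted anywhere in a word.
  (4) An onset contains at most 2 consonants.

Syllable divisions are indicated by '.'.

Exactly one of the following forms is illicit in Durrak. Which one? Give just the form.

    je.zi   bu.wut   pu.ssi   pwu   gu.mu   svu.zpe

je.zi — σ1 onset /j/, coda /∅/ ok; σ2 onset /z/, coda /∅/ ok → licit
bu.wut — violates constraint 2: syllable 2 coda /t/ has 1 consonant (> 0) → illicit
pu.ssi — σ1 onset /p/, coda /∅/ ok; σ2 onset /ss/ (2C), coda /∅/ ok → licit
pwu — σ1 onset /pw/ (2C), coda /∅/ ok → licit
gu.mu — σ1 onset /g/, coda /∅/ ok; σ2 onset /m/, coda /∅/ ok → licit
svu.zpe — σ1 onset /sv/ (2C), coda /∅/ ok; σ2 onset /zp/ (2C), coda /∅/ ok → licit

bu.wut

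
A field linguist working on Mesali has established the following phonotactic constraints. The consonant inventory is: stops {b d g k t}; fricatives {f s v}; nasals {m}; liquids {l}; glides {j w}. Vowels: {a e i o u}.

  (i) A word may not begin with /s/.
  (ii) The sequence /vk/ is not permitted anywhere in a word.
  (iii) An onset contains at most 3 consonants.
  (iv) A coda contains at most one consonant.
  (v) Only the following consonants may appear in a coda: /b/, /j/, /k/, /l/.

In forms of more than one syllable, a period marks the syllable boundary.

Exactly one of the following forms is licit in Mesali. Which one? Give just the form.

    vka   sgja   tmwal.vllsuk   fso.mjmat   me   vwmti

me

vka — violates constraint (ii): contains banned sequence /vk/ → illicit
sgja — violates constraint (i): word begins with /s/ → illicit
tmwal.vllsuk — violates constraint (iii): syllable 2 onset /vlls/ has 4 consonants (> 3) → illicit
fso.mjmat — violates constraint (v): syllable 2 coda contains /t/, which is not a licensed coda consonant → illicit
me — σ1 onset /m/, coda /∅/ ok → licit
vwmti — violates constraint (iii): syllable 1 onset /vwmt/ has 4 consonants (> 3) → illicit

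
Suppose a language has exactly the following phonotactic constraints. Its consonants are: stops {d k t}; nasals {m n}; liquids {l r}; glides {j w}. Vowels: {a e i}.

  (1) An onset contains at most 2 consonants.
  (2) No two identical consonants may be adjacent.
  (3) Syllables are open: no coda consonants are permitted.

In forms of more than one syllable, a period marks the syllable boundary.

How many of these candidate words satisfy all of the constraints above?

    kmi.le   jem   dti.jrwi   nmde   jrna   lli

kmi.le — σ1 onset /km/ (2C), coda /∅/ ok; σ2 onset /l/, coda /∅/ ok → licit
jem — violates constraint 3: syllable 1 coda /m/ has 1 consonant (> 0) → illicit
dti.jrwi — violates constraint 1: syllable 2 onset /jrw/ has 3 consonants (> 2) → illicit
nmde — violates constraint 1: syllable 1 onset /nmd/ has 3 consonants (> 2) → illicit
jrna — violates constraint 1: syllable 1 onset /jrn/ has 3 consonants (> 2) → illicit
lli — violates constraint 2: adjacent identical consonants /ll/ → illicit
Licit: kmi.le → 1.

1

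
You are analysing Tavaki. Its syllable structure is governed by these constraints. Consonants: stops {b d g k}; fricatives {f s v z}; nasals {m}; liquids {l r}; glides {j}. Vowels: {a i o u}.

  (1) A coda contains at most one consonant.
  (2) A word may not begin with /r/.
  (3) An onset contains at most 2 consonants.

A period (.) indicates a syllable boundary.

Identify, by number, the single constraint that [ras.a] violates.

[ras.a]: word begins with /r/.
This is a violation of constraint 2: "A word may not begin with /r/."
The remaining constraints (1, 3) are satisfied.

2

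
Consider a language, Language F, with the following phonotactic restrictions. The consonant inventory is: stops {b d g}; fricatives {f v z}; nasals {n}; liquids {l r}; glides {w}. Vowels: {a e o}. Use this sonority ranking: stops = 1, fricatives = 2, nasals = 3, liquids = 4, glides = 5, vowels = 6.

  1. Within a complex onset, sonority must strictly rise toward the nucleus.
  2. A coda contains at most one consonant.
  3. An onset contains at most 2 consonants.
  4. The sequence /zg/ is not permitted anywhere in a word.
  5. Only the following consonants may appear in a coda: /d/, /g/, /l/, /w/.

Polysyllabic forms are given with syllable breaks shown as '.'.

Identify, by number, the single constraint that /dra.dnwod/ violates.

/dra.dnwod/: syllable 2 onset /dnw/ has 3 consonants (> 2).
This is a violation of constraint 3: "An onset contains at most 2 consonants."
The remaining constraints (1, 2, 4, 5) are satisfied.

3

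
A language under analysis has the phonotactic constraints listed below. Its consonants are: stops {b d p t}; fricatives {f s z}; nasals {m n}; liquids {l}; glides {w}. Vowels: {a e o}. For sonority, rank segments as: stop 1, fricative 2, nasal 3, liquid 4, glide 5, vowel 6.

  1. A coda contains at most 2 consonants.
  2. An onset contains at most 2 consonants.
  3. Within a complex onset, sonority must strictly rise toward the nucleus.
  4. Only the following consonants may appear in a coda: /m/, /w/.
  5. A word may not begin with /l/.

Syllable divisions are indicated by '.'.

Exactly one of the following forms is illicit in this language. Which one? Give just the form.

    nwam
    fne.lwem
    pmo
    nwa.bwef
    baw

nwam — σ1 onset /nw/ (3→5 rises), coda /m/ ok → licit
fne.lwem — σ1 onset /fn/ (2→3 rises), coda /∅/ ok; σ2 onset /lw/ (4→5 rises), coda /m/ ok → licit
pmo — σ1 onset /pm/ (1→3 rises), coda /∅/ ok → licit
nwa.bwef — violates constraint 4: syllable 2 coda contains /f/, which is not a licensed coda consonant → illicit
baw — σ1 onset /b/, coda /w/ ok → licit

nwa.bwef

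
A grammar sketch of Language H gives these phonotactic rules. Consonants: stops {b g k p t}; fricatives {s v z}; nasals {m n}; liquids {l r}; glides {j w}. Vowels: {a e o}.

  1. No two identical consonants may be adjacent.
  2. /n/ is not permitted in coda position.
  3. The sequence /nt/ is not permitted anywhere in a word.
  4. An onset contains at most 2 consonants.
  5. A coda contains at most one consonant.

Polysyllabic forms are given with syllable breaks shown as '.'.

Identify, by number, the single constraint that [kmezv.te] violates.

[kmezv.te]: syllable 1 coda /zv/ has 2 consonants (> 1).
This is a violation of constraint 5: "A coda contains at most one consonant."
The remaining constraints (1, 2, 3, 4) are satisfied.

5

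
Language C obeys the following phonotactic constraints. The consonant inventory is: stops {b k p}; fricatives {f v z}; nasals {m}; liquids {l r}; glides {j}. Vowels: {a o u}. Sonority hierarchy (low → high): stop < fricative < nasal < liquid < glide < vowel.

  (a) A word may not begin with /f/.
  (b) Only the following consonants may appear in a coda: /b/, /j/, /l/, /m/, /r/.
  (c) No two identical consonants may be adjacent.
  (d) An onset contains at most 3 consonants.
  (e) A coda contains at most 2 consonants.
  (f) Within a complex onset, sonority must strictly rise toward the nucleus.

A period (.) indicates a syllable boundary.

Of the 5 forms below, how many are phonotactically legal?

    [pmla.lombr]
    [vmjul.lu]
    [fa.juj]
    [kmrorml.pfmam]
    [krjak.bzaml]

0

[pmla.lombr] — violates constraint (e): syllable 2 coda /mbr/ has 3 consonants (> 2) → phonotactically illegal
[vmjul.lu] — violates constraint (c): adjacent identical consonants /ll/ → phonotactically illegal
[fa.juj] — violates constraint (a): word begins with /f/ → phonotactically illegal
[kmrorml.pfmam] — violates constraint (e): syllable 1 coda /rml/ has 3 consonants (> 2) → phonotactically illegal
[krjak.bzaml] — violates constraint (b): syllable 1 coda contains /k/, which is not a licensed coda consonant → phonotactically illegal
No form is phonotactically legal → 0.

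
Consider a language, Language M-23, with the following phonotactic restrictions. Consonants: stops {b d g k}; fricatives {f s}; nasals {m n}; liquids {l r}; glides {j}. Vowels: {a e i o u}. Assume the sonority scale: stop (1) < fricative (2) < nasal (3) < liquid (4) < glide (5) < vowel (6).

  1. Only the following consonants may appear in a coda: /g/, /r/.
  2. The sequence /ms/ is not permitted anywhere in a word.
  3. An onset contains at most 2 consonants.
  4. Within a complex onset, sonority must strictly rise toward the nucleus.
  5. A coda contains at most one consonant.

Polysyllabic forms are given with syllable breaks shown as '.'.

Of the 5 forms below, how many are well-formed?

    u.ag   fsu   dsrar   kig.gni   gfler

2

u.ag — σ1 onset /∅/, coda /∅/ ok; σ2 onset /∅/, coda /g/ ok → well-formed
fsu — violates constraint 4: syllable 1 onset /fs/: /f/ (fricative, 2) → /s/ (fricative, 2) does not rise → ill-formed
dsrar — violates constraint 3: syllable 1 onset /dsr/ has 3 consonants (> 2) → ill-formed
kig.gni — σ1 onset /k/, coda /g/ ok; σ2 onset /gn/ (1→3 rises), coda /∅/ ok → well-formed
gfler — violates constraint 3: syllable 1 onset /gfl/ has 3 consonants (> 2) → ill-formed
Well-formed: u.ag, kig.gni → 2.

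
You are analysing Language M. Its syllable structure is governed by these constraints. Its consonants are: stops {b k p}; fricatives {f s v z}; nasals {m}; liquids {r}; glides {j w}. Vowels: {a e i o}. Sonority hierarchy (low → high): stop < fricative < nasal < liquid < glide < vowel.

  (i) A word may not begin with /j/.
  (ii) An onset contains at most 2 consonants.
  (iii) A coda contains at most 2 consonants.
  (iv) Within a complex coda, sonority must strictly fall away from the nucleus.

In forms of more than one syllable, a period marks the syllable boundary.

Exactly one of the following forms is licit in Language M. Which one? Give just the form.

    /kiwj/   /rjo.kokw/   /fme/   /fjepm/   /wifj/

/kiwj/ — violates constraint (iv): syllable 1 coda /wj/: /w/ (glide, 5) → /j/ (glide, 5) does not fall → illicit
/rjo.kokw/ — violates constraint (iv): syllable 2 coda /kw/: /k/ (stop, 1) → /w/ (glide, 5) does not fall → illicit
/fme/ — σ1 onset /fm/ (2C), coda /∅/ ok → licit
/fjepm/ — violates constraint (iv): syllable 1 coda /pm/: /p/ (stop, 1) → /m/ (nasal, 3) does not fall → illicit
/wifj/ — violates constraint (iv): syllable 1 coda /fj/: /f/ (fricative, 2) → /j/ (glide, 5) does not fall → illicit

/fme/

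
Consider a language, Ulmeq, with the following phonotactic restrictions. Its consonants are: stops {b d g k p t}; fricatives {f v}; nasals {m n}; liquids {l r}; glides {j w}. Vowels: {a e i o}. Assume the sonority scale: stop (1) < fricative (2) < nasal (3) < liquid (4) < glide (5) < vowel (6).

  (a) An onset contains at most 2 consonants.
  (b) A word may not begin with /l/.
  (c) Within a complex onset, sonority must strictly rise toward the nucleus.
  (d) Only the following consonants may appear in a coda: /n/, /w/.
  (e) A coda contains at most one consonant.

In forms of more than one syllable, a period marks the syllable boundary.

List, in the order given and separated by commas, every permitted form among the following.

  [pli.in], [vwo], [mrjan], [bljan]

[pli.in], [vwo]

[pli.in] — σ1 onset /pl/ (1→4 rises), coda /∅/ ok; σ2 onset /∅/, coda /n/ ok → permitted
[vwo] — σ1 onset /vw/ (2→5 rises), coda /∅/ ok → permitted
[mrjan] — violates constraint (a): syllable 1 onset /mrj/ has 3 consonants (> 2) → not permitted
[bljan] — violates constraint (a): syllable 1 onset /blj/ has 3 consonants (> 2) → not permitted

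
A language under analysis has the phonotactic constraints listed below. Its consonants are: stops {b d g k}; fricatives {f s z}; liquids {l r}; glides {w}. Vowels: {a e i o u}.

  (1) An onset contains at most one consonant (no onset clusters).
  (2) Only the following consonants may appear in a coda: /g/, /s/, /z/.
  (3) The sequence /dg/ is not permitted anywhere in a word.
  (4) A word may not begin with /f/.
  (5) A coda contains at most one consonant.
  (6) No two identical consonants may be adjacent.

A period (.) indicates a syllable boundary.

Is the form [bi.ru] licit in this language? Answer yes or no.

[bi.ru] — σ1 onset /b/, coda /∅/ ok; σ2 onset /r/, coda /∅/ ok → licit

yes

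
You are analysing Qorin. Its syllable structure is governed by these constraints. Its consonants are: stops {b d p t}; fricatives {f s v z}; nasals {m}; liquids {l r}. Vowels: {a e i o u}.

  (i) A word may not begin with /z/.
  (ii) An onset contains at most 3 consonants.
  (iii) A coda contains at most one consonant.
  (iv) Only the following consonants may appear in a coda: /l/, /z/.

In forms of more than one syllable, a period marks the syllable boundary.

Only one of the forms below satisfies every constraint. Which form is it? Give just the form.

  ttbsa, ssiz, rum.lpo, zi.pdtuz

ttbsa — violates constraint (ii): syllable 1 onset /ttbs/ has 4 consonants (> 3) → phonotactically illegal
ssiz — σ1 onset /ss/ (2C), coda /z/ ok → phonotactically legal
rum.lpo — violates constraint (iv): syllable 1 coda contains /m/, which is not a licensed coda consonant → phonotactically illegal
zi.pdtuz — violates constraint (i): word begins with /z/ → phonotactically illegal

ssiz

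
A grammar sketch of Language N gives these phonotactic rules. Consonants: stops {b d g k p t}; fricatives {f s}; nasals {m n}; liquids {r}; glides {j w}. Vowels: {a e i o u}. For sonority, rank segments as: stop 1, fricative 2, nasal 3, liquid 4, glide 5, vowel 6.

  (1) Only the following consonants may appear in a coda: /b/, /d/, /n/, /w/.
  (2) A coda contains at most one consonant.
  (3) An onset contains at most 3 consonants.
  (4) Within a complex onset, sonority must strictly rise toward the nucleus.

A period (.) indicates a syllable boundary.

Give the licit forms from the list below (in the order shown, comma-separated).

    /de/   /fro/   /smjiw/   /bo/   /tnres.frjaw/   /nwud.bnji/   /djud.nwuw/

/de/ — σ1 onset /d/, coda /∅/ ok → licit
/fro/ — σ1 onset /fr/ (2→4 rises), coda /∅/ ok → licit
/smjiw/ — σ1 onset /smj/ (2→3→5 rises), coda /w/ ok → licit
/bo/ — σ1 onset /b/, coda /∅/ ok → licit
/tnres.frjaw/ — violates constraint 1: syllable 1 coda contains /s/, which is not a licensed coda consonant → illicit
/nwud.bnji/ — σ1 onset /nw/ (3→5 rises), coda /d/ ok; σ2 onset /bnj/ (1→3→5 rises), coda /∅/ ok → licit
/djud.nwuw/ — σ1 onset /dj/ (1→5 rises), coda /d/ ok; σ2 onset /nw/ (3→5 rises), coda /w/ ok → licit

/de/, /fro/, /smjiw/, /bo/, /nwud.bnji/, /djud.nwuw/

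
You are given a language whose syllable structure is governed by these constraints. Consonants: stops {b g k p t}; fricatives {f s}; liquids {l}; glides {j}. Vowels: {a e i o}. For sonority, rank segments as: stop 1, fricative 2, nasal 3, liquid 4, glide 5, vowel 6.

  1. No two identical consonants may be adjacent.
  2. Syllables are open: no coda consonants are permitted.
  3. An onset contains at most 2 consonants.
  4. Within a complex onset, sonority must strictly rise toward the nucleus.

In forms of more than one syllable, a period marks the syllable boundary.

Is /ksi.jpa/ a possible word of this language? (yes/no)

/ksi.jpa/ — violates constraint 4: syllable 2 onset /jp/: /j/ (glide, 5) → /p/ (stop, 1) does not rise → phonotactically illegal

no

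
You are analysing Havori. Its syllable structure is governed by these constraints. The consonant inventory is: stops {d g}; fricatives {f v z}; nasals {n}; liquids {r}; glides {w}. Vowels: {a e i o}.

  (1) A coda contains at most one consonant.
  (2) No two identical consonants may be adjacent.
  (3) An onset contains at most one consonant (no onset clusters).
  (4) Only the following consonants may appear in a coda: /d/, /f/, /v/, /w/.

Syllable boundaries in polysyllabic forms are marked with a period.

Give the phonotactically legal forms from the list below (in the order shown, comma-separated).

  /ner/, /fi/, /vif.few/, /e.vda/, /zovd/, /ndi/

/ner/ — violates constraint 4: syllable 1 coda contains /r/, which is not a licensed coda consonant → phonotactically illegal
/fi/ — σ1 onset /f/, coda /∅/ ok → phonotactically legal
/vif.few/ — violates constraint 2: adjacent identical consonants /ff/ → phonotactically illegal
/e.vda/ — violates constraint 3: syllable 2 onset /vd/ has 2 consonants (> 1) → phonotactically illegal
/zovd/ — violates constraint 1: syllable 1 coda /vd/ has 2 consonants (> 1) → phonotactically illegal
/ndi/ — violates constraint 3: syllable 1 onset /nd/ has 2 consonants (> 1) → phonotactically illegal

/fi/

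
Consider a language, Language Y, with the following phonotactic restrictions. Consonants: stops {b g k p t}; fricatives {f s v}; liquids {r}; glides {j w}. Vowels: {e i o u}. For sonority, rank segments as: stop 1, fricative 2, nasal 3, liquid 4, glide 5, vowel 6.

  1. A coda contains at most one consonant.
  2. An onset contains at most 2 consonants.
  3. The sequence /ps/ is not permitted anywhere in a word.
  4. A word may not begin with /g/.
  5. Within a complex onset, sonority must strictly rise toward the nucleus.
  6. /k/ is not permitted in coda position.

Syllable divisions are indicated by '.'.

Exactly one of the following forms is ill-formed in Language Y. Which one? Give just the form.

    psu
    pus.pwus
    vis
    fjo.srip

psu — violates constraint 3: contains banned sequence /ps/ → ill-formed
pus.pwus — σ1 onset /p/, coda /s/ ok; σ2 onset /pw/ (1→5 rises), coda /s/ ok → well-formed
vis — σ1 onset /v/, coda /s/ ok → well-formed
fjo.srip — σ1 onset /fj/ (2→5 rises), coda /∅/ ok; σ2 onset /sr/ (2→4 rises), coda /p/ ok → well-formed

psu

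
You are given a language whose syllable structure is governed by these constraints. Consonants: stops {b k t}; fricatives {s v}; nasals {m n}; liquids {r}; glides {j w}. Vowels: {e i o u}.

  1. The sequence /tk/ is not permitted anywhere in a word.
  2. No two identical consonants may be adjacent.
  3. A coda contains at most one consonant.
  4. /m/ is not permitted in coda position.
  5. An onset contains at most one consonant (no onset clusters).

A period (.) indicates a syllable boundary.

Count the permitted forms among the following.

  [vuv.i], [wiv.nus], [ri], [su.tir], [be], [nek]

6

[vuv.i] — σ1 onset /v/, coda /v/ ok; σ2 onset /∅/, coda /∅/ ok → permitted
[wiv.nus] — σ1 onset /w/, coda /v/ ok; σ2 onset /n/, coda /s/ ok → permitted
[ri] — σ1 onset /r/, coda /∅/ ok → permitted
[su.tir] — σ1 onset /s/, coda /∅/ ok; σ2 onset /t/, coda /r/ ok → permitted
[be] — σ1 onset /b/, coda /∅/ ok → permitted
[nek] — σ1 onset /n/, coda /k/ ok → permitted
Permitted: [vuv.i], [wiv.nus], [ri], [su.tir], [be], [nek] → 6.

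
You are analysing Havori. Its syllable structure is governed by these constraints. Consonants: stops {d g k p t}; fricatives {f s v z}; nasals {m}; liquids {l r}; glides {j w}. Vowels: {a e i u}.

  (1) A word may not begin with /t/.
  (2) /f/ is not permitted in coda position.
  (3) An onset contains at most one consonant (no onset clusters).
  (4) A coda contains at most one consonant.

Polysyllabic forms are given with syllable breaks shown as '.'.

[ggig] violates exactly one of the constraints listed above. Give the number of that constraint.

[ggig]: syllable 1 onset /gg/ has 2 consonants (> 1).
This is a violation of constraint 3: "An onset contains at most one consonant (no onset clusters)."
The remaining constraints (1, 2, 4) are satisfied.

3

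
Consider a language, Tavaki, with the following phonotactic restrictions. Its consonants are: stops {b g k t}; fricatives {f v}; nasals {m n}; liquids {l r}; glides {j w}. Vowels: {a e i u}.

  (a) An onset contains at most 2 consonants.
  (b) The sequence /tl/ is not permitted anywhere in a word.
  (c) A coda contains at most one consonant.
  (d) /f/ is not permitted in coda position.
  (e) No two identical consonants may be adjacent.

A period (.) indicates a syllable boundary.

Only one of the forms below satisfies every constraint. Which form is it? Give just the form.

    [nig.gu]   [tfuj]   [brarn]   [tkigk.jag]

[tfuj]

[nig.gu] — violates constraint (e): adjacent identical consonants /gg/ → ill-formed
[tfuj] — σ1 onset /tf/ (2C), coda /j/ ok → well-formed
[brarn] — violates constraint (c): syllable 1 coda /rn/ has 2 consonants (> 1) → ill-formed
[tkigk.jag] — violates constraint (c): syllable 1 coda /gk/ has 2 consonants (> 1) → ill-formed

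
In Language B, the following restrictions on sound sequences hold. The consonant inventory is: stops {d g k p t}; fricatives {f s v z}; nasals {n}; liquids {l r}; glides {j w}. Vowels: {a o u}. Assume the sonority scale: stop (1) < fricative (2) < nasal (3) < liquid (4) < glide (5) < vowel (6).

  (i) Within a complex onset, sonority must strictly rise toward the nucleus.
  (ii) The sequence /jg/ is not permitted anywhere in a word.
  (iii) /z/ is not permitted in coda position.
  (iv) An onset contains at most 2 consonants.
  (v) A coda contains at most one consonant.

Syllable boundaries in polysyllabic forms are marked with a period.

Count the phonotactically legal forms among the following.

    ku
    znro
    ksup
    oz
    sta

2

ku — σ1 onset /k/, coda /∅/ ok → phonotactically legal
znro — violates constraint (iv): syllable 1 onset /znr/ has 3 consonants (> 2) → phonotactically illegal
ksup — σ1 onset /ks/ (1→2 rises), coda /p/ ok → phonotactically legal
oz — violates constraint (iii): syllable 1 coda contains /z/ → phonotactically illegal
sta — violates constraint (i): syllable 1 onset /st/: /s/ (fricative, 2) → /t/ (stop, 1) does not rise → phonotactically illegal
Phonotactically legal: ku, ksup → 2.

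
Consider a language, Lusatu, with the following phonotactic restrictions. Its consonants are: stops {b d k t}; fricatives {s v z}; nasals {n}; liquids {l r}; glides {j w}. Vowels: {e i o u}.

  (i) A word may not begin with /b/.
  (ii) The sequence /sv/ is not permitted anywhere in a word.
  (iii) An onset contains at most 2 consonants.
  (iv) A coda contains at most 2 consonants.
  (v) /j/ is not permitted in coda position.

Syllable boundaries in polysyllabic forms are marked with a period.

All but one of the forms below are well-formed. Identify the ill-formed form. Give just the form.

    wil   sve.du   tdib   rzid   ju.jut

wil — σ1 onset /w/, coda /l/ ok → well-formed
sve.du — violates constraint (ii): contains banned sequence /sv/ → ill-formed
tdib — σ1 onset /td/ (2C), coda /b/ ok → well-formed
rzid — σ1 onset /rz/ (2C), coda /d/ ok → well-formed
ju.jut — σ1 onset /j/, coda /∅/ ok; σ2 onset /j/, coda /t/ ok → well-formed

sve.du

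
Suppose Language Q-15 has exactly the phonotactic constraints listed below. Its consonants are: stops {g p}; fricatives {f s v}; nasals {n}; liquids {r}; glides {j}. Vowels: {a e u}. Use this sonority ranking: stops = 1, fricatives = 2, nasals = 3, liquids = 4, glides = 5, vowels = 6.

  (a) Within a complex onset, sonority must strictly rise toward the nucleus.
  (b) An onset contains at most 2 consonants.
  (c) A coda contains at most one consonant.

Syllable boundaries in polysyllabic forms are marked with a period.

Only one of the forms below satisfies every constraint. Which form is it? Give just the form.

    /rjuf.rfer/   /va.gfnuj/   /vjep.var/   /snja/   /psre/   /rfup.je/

/rjuf.rfer/ — violates constraint (a): syllable 2 onset /rf/: /r/ (liquid, 4) → /f/ (fricative, 2) does not rise → illicit
/va.gfnuj/ — violates constraint (b): syllable 2 onset /gfn/ has 3 consonants (> 2) → illicit
/vjep.var/ — σ1 onset /vj/ (2→5 rises), coda /p/ ok; σ2 onset /v/, coda /r/ ok → licit
/snja/ — violates constraint (b): syllable 1 onset /snj/ has 3 consonants (> 2) → illicit
/psre/ — violates constraint (b): syllable 1 onset /psr/ has 3 consonants (> 2) → illicit
/rfup.je/ — violates constraint (a): syllable 1 onset /rf/: /r/ (liquid, 4) → /f/ (fricative, 2) does not rise → illicit

/vjep.var/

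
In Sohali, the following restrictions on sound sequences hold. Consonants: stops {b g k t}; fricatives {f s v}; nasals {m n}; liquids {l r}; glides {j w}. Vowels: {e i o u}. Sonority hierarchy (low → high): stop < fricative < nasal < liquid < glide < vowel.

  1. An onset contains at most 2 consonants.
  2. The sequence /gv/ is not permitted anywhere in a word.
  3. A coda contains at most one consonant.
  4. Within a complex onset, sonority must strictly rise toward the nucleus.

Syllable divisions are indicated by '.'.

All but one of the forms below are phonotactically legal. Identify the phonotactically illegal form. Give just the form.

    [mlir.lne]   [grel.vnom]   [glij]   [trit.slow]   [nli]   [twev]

[mlir.lne]

[mlir.lne] — violates constraint 4: syllable 2 onset /ln/: /l/ (liquid, 4) → /n/ (nasal, 3) does not rise → phonotactically illegal
[grel.vnom] — σ1 onset /gr/ (1→4 rises), coda /l/ ok; σ2 onset /vn/ (2→3 rises), coda /m/ ok → phonotactically legal
[glij] — σ1 onset /gl/ (1→4 rises), coda /j/ ok → phonotactically legal
[trit.slow] — σ1 onset /tr/ (1→4 rises), coda /t/ ok; σ2 onset /sl/ (2→4 rises), coda /w/ ok → phonotactically legal
[nli] — σ1 onset /nl/ (3→4 rises), coda /∅/ ok → phonotactically legal
[twev] — σ1 onset /tw/ (1→5 rises), coda /v/ ok → phonotactically legal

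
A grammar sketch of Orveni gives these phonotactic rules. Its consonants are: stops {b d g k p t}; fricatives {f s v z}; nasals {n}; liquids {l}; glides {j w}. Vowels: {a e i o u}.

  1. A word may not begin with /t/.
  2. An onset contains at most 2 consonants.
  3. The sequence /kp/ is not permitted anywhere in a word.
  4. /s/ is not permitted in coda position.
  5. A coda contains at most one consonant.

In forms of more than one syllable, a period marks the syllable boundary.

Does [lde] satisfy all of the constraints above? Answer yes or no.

yes

[lde] — σ1 onset /ld/ (2C), coda /∅/ ok → permitted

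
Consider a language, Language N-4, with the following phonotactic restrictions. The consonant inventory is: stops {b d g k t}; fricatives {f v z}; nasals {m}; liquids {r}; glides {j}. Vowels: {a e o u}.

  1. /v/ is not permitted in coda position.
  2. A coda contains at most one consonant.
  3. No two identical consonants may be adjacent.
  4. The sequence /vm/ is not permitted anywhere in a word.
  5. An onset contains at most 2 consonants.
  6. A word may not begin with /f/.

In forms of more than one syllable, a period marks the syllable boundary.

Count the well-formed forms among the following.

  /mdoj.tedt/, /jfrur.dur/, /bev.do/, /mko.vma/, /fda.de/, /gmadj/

/mdoj.tedt/ — violates constraint 2: syllable 2 coda /dt/ has 2 consonants (> 1) → ill-formed
/jfrur.dur/ — violates constraint 5: syllable 1 onset /jfr/ has 3 consonants (> 2) → ill-formed
/bev.do/ — violates constraint 1: syllable 1 coda contains /v/ → ill-formed
/mko.vma/ — violates constraint 4: contains banned sequence /vm/ → ill-formed
/fda.de/ — violates constraint 6: word begins with /f/ → ill-formed
/gmadj/ — violates constraint 2: syllable 1 coda /dj/ has 2 consonants (> 1) → ill-formed
No form is well-formed → 0.

0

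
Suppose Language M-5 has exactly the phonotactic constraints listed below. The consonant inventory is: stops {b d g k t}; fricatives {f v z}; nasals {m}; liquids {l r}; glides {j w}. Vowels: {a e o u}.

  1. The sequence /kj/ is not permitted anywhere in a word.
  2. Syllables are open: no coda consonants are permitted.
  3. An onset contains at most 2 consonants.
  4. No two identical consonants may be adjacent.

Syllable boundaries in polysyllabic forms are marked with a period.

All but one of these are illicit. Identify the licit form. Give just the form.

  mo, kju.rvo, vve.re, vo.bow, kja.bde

mo — σ1 onset /m/, coda /∅/ ok → licit
kju.rvo — violates constraint 1: contains banned sequence /kj/ → illicit
vve.re — violates constraint 4: adjacent identical consonants /vv/ → illicit
vo.bow — violates constraint 2: syllable 2 coda /w/ has 1 consonant (> 0) → illicit
kja.bde — violates constraint 1: contains banned sequence /kj/ → illicit

mo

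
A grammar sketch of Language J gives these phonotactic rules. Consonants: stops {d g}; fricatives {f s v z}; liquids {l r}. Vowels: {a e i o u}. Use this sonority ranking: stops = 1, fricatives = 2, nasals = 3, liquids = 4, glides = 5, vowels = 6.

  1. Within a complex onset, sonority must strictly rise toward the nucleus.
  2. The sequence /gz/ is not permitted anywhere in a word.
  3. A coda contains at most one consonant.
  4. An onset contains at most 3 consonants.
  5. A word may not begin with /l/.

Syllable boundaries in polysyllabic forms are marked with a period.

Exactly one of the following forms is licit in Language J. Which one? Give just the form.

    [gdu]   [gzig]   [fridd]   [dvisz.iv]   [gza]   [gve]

[gve]

[gdu] — violates constraint 1: syllable 1 onset /gd/: /g/ (stop, 1) → /d/ (stop, 1) does not rise → illicit
[gzig] — violates constraint 2: contains banned sequence /gz/ → illicit
[fridd] — violates constraint 3: syllable 1 coda /dd/ has 2 consonants (> 1) → illicit
[dvisz.iv] — violates constraint 3: syllable 1 coda /sz/ has 2 consonants (> 1) → illicit
[gza] — violates constraint 2: contains banned sequence /gz/ → illicit
[gve] — σ1 onset /gv/ (1→2 rises), coda /∅/ ok → licit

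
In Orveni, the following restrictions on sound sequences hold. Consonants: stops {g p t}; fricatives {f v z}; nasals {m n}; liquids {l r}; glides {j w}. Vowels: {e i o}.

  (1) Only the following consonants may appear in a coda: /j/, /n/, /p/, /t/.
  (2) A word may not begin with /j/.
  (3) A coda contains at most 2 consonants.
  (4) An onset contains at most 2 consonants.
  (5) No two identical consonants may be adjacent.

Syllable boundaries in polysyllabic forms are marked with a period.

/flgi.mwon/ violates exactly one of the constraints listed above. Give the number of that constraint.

/flgi.mwon/: syllable 1 onset /flg/ has 3 consonants (> 2).
This is a violation of constraint 4: "An onset contains at most 2 consonants."
The remaining constraints (1, 2, 3, 5) are satisfied.

4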